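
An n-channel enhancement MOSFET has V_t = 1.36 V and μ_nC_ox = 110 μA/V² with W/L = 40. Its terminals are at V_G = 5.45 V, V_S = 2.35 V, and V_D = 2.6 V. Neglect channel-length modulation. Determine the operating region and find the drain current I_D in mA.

V_GS = V_G − V_S = 5.45 − 2.35 = 3.1 V; V_DS = V_D − V_S = 2.6 − 2.35 = 0.25 V.
k_n = μ_nC_ox · (W/L) = 4.4 mA/V².
V_ov = V_GS − V_t = 3.1 − 1.36 = 1.74 V.
Since V_DS = 0.25 V < V_ov = 1.74 V, the device is in the triode region.
I_D = k_n [V_ov · V_DS − ½ V_DS²] = 4.4 × [1.74 × 0.25 − 0.5 × 0.25²] = 1.78 mA.

Triode; I_D = 1.78 mA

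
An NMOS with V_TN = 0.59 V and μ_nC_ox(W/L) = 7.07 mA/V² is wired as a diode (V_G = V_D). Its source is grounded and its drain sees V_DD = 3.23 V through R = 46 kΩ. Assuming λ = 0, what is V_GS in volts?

With gate tied to drain, V_GS = V_DS ≥ V_GS − V_TN, so the device is in saturation.
KCL at the drain: ½ k_n (V_GS − V_TN)² = (V_DD − V_GS)/R.
Let x = V_GS − 0.59. Then 163 x² + x − 2.64 = 0, giving x = 0.124 V (positive root), so V_GS = 0.714 V.
I_D = (V_DD − V_GS)/R = (3.23 − 0.714) / 46 = 0.0547 mA.

V_GS = 0.714 V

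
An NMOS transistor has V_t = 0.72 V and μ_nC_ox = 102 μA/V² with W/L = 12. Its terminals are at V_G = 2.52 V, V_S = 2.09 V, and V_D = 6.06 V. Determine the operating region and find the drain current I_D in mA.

Cutoff; I_D = 0 mA

V_GS = V_G − V_S = 2.52 − 2.09 = 0.43 V; V_DS = V_D − V_S = 6.06 − 2.09 = 3.97 V.
V_GS = 0.43 V < V_t = 0.72 V, so the transistor is in cutoff.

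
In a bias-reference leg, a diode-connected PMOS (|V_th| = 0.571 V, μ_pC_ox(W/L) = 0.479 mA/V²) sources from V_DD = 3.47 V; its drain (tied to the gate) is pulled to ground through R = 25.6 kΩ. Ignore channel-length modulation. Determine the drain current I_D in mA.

With gate tied to drain, V_SG = V_SD ≥ V_SG − |V_th|, so the device is in saturation.
KCL at the drain: ½ k_p (V_SG − |V_th|)² = (V_DD − V_SG)/R.
Let x = V_SG − 0.571. Then 6.13 x² + x − 2.899 = 0, giving x = 0.611 V (positive root), so V_SG = 1.18 V.
I_D = (V_DD − V_SG)/R = (3.47 − 1.18) / 25.6 = 0.0894 mA.

I_D = 0.0894 mA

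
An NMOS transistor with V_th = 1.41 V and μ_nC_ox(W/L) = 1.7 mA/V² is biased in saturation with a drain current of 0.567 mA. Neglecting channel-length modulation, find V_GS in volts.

V_GS = 2.23 V

In saturation I_D = ½ k_n (V_GS − V_th)², so V_GS − V_th = √(2 I_D / k_n) = √(2 × 0.567 / 1.7) = 0.817 V.
V_GS = 1.41 + 0.817 = 2.23 V.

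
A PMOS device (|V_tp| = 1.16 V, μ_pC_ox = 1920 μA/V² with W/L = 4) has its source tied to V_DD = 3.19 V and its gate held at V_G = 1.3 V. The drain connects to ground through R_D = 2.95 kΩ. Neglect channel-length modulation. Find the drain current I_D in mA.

V_SG = V_DD − V_G = 3.19 − 1.3 = 1.89 V, so V_ov = 1.89 − 1.16 = 0.73 V.
k_p = μ_pC_ox · (W/L) = 7.68 mA/V².
Assume saturation: I_D = ½ k_p V_ov² = 0.5 × 7.68 × 0.73² = 2.05 mA, giving V_SD = V_DD − I_D R_D = 3.19 − 2.05 × 2.95 = -2.85 V.
But -2.85 V < V_ov = 0.73 V, so the device is actually in triode.
In triode I_D = k_p[V_ov V_SD − ½ V_SD²] and I_D = (V_DD − V_SD)/R_D. Equating: 11.3 V_SD² − 17.54 V_SD + 3.19 = 0, giving V_SD = 0.211 V (the root below V_ov).
I_D = (3.19 − 0.211) / 2.95 = 1.01 mA.

I_D = 1.01 mA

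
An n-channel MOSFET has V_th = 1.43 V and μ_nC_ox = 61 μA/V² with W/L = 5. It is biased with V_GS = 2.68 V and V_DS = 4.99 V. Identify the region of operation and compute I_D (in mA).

Saturation; I_D = 0.238 mA

k_n = μ_nC_ox · (W/L) = 0.305 mA/V².
V_ov = V_GS − V_th = 2.68 − 1.43 = 1.25 V.
Since V_DS = 4.99 V ≥ V_ov = 1.25 V, the device is in saturation.
I_D = ½ k_n V_ov² = 0.5 × 0.305 × 1.25² = 0.238 mA.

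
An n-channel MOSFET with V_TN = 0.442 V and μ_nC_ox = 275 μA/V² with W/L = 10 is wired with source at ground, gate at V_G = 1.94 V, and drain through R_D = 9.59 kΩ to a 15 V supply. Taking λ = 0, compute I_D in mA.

I_D = 1.52 mA

V_GS = V_G = 1.94 V, so V_ov = 1.94 − 0.442 = 1.5 V.
k_n = μ_nC_ox · (W/L) = 2.75 mA/V².
Assume saturation: I_D = ½ k_n V_ov² = 0.5 × 2.75 × 1.5² = 3.09 mA, giving V_DS = V_DD − I_D R_D = 15 − 3.09 × 9.59 = -14.6 V.
But -14.6 V < V_ov = 1.5 V, so the device is actually in triode.
In triode I_D = k_n[V_ov V_DS − ½ V_DS²] and I_D = (V_DD − V_DS)/R_D. Equating: 13.2 V_DS² − 40.51 V_DS + 15 = 0, giving V_DS = 0.431 V (the root below V_ov).
I_D = (15 − 0.431) / 9.59 = 1.52 mA.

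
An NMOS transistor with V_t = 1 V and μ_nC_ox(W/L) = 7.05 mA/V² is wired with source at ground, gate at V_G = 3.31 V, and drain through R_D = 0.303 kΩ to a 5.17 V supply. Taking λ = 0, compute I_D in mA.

I_D = 13.5 mA

V_GS = V_G = 3.31 V, so V_ov = 3.31 − 1 = 2.31 V.
Assume saturation: I_D = ½ k_n V_ov² = 0.5 × 7.05 × 2.31² = 18.8 mA, giving V_DS = V_DD − I_D R_D = 5.17 − 18.8 × 0.303 = -0.529 V.
But -0.529 V < V_ov = 2.31 V, so the device is actually in triode.
In triode I_D = k_n[V_ov V_DS − ½ V_DS²] and I_D = (V_DD − V_DS)/R_D. Equating: 1.07 V_DS² − 5.935 V_DS + 5.17 = 0, giving V_DS = 1.08 V (the root below V_ov).
I_D = (5.17 − 1.08) / 0.303 = 13.5 mA.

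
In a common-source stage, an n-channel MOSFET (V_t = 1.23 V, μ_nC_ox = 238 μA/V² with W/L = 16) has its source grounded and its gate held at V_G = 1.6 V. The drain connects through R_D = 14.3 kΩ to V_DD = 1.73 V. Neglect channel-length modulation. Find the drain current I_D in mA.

V_GS = V_G = 1.6 V, so V_ov = 1.6 − 1.23 = 0.37 V.
k_n = μ_nC_ox · (W/L) = 3.808 mA/V².
Assume saturation: I_D = ½ k_n V_ov² = 0.5 × 3.808 × 0.37² = 0.261 mA, giving V_DS = V_DD − I_D R_D = 1.73 − 0.261 × 14.3 = -2 V.
But -2 V < V_ov = 0.37 V, so the device is actually in triode.
In triode I_D = k_n[V_ov V_DS − ½ V_DS²] and I_D = (V_DD − V_DS)/R_D. Equating: 27.2 V_DS² − 21.15 V_DS + 1.73 = 0, giving V_DS = 0.0929 V (the root below V_ov).
I_D = (1.73 − 0.0929) / 14.3 = 0.114 mA.

I_D = 0.114 mA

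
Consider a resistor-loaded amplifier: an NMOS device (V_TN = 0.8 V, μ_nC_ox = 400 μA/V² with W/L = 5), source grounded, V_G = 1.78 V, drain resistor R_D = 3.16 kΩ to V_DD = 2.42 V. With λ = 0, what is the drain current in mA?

V_GS = V_G = 1.78 V, so V_ov = 1.78 − 0.8 = 0.98 V.
k_n = μ_nC_ox · (W/L) = 2 mA/V².
Assume saturation: I_D = ½ k_n V_ov² = 0.5 × 2 × 0.98² = 0.96 mA, giving V_DS = V_DD − I_D R_D = 2.42 − 0.96 × 3.16 = -0.615 V.
But -0.615 V < V_ov = 0.98 V, so the device is actually in triode.
In triode I_D = k_n[V_ov V_DS − ½ V_DS²] and I_D = (V_DD − V_DS)/R_D. Equating: 3.16 V_DS² − 7.194 V_DS + 2.42 = 0, giving V_DS = 0.41 V (the root below V_ov).
I_D = (2.42 − 0.41) / 3.16 = 0.636 mA.

I_D = 0.636 mA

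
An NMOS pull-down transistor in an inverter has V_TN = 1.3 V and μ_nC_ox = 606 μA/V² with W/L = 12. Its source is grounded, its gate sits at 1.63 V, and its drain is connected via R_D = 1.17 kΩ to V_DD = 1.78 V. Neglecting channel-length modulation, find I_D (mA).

V_GS = V_G = 1.63 V, so V_ov = 1.63 − 1.3 = 0.33 V.
k_n = μ_nC_ox · (W/L) = 7.272 mA/V².
Assume saturation: I_D = ½ k_n V_ov² = 0.5 × 7.272 × 0.33² = 0.396 mA, giving V_DS = V_DD − I_D R_D = 1.78 − 0.396 × 1.17 = 1.32 V.
V_DS = 1.32 V ≥ V_ov = 0.33 V, confirming saturation.

I_D = 0.396 mA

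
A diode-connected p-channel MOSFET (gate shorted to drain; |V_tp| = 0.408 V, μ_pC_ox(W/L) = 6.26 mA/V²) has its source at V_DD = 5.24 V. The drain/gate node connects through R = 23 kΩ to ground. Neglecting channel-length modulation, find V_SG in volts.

V_SG = 0.660 V

With gate tied to drain, V_SG = V_SD ≥ V_SG − |V_tp|, so the device is in saturation.
KCL at the drain: ½ k_p (V_SG − |V_tp|)² = (V_DD − V_SG)/R.
Let x = V_SG − 0.408. Then 72 x² + x − 4.832 = 0, giving x = 0.252 V (positive root), so V_SG = 0.66 V.
I_D = (V_DD − V_SG)/R = (5.24 − 0.66) / 23 = 0.199 mA.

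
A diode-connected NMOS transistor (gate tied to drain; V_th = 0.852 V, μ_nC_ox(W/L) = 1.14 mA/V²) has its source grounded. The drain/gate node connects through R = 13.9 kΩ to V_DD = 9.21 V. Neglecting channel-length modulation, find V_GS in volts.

With gate tied to drain, V_GS = V_DS ≥ V_GS − V_th, so the device is in saturation.
KCL at the drain: ½ k_n (V_GS − V_th)² = (V_DD − V_GS)/R.
Let x = V_GS − 0.852. Then 7.92 x² + x − 8.358 = 0, giving x = 0.966 V (positive root), so V_GS = 1.82 V.
I_D = (V_DD − V_GS)/R = (9.21 − 1.82) / 13.9 = 0.532 mA.

V_GS = 1.82 V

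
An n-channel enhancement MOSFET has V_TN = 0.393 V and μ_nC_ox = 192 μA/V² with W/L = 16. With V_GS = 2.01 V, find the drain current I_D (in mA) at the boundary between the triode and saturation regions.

At the boundary V_DS = V_ov = V_GS − V_TN = 2.01 − 0.393 = 1.62 V.
k_n = μ_nC_ox · (W/L) = 3.072 mA/V².
I_D = ½ k_n V_ov² = 0.5 × 3.072 × 1.62² = 4.02 mA.

I_D = 4.02 mA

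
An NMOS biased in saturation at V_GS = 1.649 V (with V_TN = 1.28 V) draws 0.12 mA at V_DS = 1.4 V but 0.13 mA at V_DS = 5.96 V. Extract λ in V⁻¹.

With V_GS fixed, I_D ∝ (1 + λ V_DS) in saturation, so I_D2/I_D1 = (1 + λ V_DS2)/(1 + λ V_DS1).
0.13/0.12 = 1.083 = (1 + 5.96 λ)/(1 + 1.4 λ).
Solving: λ (I_D1 V_DS2 − I_D2 V_DS1) = I_D2 − I_D1, so λ = (0.13 − 0.12) / (0.12 × 5.96 − 0.13 × 1.4) = 0.01 / 0.533 = 0.0188 V⁻¹.

λ = 0.0188 V⁻¹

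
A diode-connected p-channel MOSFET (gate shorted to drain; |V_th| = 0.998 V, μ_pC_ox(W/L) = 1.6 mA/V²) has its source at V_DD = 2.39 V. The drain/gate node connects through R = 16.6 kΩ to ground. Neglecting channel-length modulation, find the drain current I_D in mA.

With gate tied to drain, V_SG = V_SD ≥ V_SG − |V_th|, so the device is in saturation.
KCL at the drain: ½ k_p (V_SG − |V_th|)² = (V_DD − V_SG)/R.
Let x = V_SG − 0.998. Then 13.3 x² + x − 1.392 = 0, giving x = 0.288 V (positive root), so V_SG = 1.29 V.
I_D = (V_DD − V_SG)/R = (2.39 − 1.29) / 16.6 = 0.0665 mA.

I_D = 0.0665 mA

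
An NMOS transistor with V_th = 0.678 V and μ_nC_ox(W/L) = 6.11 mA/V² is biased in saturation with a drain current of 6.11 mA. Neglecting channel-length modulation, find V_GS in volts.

In saturation I_D = ½ k_n (V_GS − V_th)², so V_GS − V_th = √(2 I_D / k_n) = √(2 × 6.11 / 6.11) = 1.41 V.
V_GS = 0.678 + 1.41 = 2.09 V.

V_GS = 2.09 V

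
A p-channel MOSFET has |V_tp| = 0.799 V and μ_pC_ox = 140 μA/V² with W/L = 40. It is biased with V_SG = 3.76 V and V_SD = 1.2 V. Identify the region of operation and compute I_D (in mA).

k_p = μ_pC_ox · (W/L) = 5.6 mA/V².
V_ov = V_SG − |V_tp| = 3.76 − 0.799 = 2.96 V.
Since V_SD = 1.2 V < V_ov = 2.96 V, the device is in the triode region.
I_D = k_p [V_ov · V_SD − ½ V_SD²] = 5.6 × [2.96 × 1.2 − 0.5 × 1.2²] = 15.9 mA.

Triode; I_D = 15.9 mA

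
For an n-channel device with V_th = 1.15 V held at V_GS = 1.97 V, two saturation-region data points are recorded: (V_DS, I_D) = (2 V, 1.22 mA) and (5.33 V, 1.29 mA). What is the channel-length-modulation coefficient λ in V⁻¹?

With V_GS fixed, I_D ∝ (1 + λ V_DS) in saturation, so I_D2/I_D1 = (1 + λ V_DS2)/(1 + λ V_DS1).
1.29/1.22 = 1.057 = (1 + 5.33 λ)/(1 + 2 λ).
Solving: λ (I_D1 V_DS2 − I_D2 V_DS1) = I_D2 − I_D1, so λ = (1.29 − 1.22) / (1.22 × 5.33 − 1.29 × 2) = 0.07 / 3.92 = 0.0178 V⁻¹.

λ = 0.0178 V⁻¹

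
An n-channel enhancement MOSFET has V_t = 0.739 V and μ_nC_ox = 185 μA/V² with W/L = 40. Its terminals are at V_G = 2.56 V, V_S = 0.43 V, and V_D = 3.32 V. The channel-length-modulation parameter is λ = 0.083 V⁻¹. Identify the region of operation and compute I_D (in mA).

V_GS = V_G − V_S = 2.56 − 0.43 = 2.13 V; V_DS = V_D − V_S = 3.32 − 0.43 = 2.89 V.
k_n = μ_nC_ox · (W/L) = 7.4 mA/V².
V_ov = V_GS − V_t = 2.13 − 0.739 = 1.39 V.
Since V_DS = 2.89 V ≥ V_ov = 1.39 V, the device is in saturation.
I_D = ½ k_n V_ov² (1 + λ V_DS) = 0.5 × 7.4 × 1.39² × (1 + 0.083 × 2.89) = 8.88 mA.

Saturation; I_D = 8.88 mA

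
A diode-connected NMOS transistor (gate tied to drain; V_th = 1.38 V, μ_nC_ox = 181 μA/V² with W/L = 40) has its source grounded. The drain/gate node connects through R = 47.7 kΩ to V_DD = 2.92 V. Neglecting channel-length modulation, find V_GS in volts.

V_GS = 1.47 V

With gate tied to drain, V_GS = V_DS ≥ V_GS − V_th, so the device is in saturation.
k_n = μ_nC_ox · (W/L) = 7.24 mA/V².
KCL at the drain: ½ k_n (V_GS − V_th)² = (V_DD − V_GS)/R.
Let x = V_GS − 1.38. Then 173 x² + x − 1.54 = 0, giving x = 0.0916 V (positive root), so V_GS = 1.47 V.
I_D = (V_DD − V_GS)/R = (2.92 − 1.47) / 47.7 = 0.0304 mA.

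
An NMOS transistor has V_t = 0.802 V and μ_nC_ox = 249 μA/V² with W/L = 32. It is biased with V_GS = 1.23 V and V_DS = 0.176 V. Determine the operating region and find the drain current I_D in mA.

Triode; I_D = 0.477 mA

k_n = μ_nC_ox · (W/L) = 7.968 mA/V².
V_ov = V_GS − V_t = 1.23 − 0.802 = 0.428 V.
Since V_DS = 0.176 V < V_ov = 0.428 V, the device is in the triode region.
I_D = k_n [V_ov · V_DS − ½ V_DS²] = 7.968 × [0.428 × 0.176 − 0.5 × 0.176²] = 0.477 mA.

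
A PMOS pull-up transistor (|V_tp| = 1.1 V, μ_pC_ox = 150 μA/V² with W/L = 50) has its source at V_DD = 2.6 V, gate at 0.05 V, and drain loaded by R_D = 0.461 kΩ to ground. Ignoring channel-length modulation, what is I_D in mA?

V_SG = V_DD − V_G = 2.6 − 0.05 = 2.55 V, so V_ov = 2.55 − 1.1 = 1.45 V.
k_p = μ_pC_ox · (W/L) = 7.5 mA/V².
Assume saturation: I_D = ½ k_p V_ov² = 0.5 × 7.5 × 1.45² = 7.88 mA, giving V_SD = V_DD − I_D R_D = 2.6 − 7.88 × 0.461 = -1.03 V.
But -1.03 V < V_ov = 1.45 V, so the device is actually in triode.
In triode I_D = k_p[V_ov V_SD − ½ V_SD²] and I_D = (V_DD − V_SD)/R_D. Equating: 1.73 V_SD² − 6.013 V_SD + 2.6 = 0, giving V_SD = 0.506 V (the root below V_ov).
I_D = (2.6 − 0.506) / 0.461 = 4.54 mA.

I_D = 4.54 mA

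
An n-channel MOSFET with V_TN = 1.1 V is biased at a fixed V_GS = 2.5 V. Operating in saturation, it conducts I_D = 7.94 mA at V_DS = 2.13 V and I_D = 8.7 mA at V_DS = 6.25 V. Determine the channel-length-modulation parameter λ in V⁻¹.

λ = 0.0244 V⁻¹

With V_GS fixed, I_D ∝ (1 + λ V_DS) in saturation, so I_D2/I_D1 = (1 + λ V_DS2)/(1 + λ V_DS1).
8.7/7.94 = 1.096 = (1 + 6.25 λ)/(1 + 2.13 λ).
Solving: λ (I_D1 V_DS2 − I_D2 V_DS1) = I_D2 − I_D1, so λ = (8.7 − 7.94) / (7.94 × 6.25 − 8.7 × 2.13) = 0.76 / 31.1 = 0.0244 V⁻¹.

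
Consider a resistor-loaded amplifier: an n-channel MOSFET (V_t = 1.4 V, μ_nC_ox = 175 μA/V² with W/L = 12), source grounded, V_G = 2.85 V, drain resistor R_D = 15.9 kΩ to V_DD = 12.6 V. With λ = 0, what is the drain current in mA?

V_GS = V_G = 2.85 V, so V_ov = 2.85 − 1.4 = 1.45 V.
k_n = μ_nC_ox · (W/L) = 2.1 mA/V².
Assume saturation: I_D = ½ k_n V_ov² = 0.5 × 2.1 × 1.45² = 2.21 mA, giving V_DS = V_DD − I_D R_D = 12.6 − 2.21 × 15.9 = -22.5 V.
But -22.5 V < V_ov = 1.45 V, so the device is actually in triode.
In triode I_D = k_n[V_ov V_DS − ½ V_DS²] and I_D = (V_DD − V_DS)/R_D. Equating: 16.7 V_DS² − 49.42 V_DS + 12.6 = 0, giving V_DS = 0.282 V (the root below V_ov).
I_D = (12.6 − 0.282) / 15.9 = 0.775 mA.

I_D = 0.775 mA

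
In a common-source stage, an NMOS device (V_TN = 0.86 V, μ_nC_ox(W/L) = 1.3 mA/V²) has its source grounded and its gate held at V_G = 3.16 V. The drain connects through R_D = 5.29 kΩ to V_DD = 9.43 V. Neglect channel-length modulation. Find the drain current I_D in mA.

I_D = 1.66 mA

V_GS = V_G = 3.16 V, so V_ov = 3.16 − 0.86 = 2.3 V.
Assume saturation: I_D = ½ k_n V_ov² = 0.5 × 1.3 × 2.3² = 3.44 mA, giving V_DS = V_DD − I_D R_D = 9.43 − 3.44 × 5.29 = -8.76 V.
But -8.76 V < V_ov = 2.3 V, so the device is actually in triode.
In triode I_D = k_n[V_ov V_DS − ½ V_DS²] and I_D = (V_DD − V_DS)/R_D. Equating: 3.44 V_DS² − 16.82 V_DS + 9.43 = 0, giving V_DS = 0.646 V (the root below V_ov).
I_D = (9.43 − 0.646) / 5.29 = 1.66 mA.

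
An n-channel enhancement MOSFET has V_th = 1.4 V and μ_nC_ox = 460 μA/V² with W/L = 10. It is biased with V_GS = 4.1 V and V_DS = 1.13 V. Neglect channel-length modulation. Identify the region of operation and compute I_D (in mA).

Triode; I_D = 11.1 mA

k_n = μ_nC_ox · (W/L) = 4.6 mA/V².
V_ov = V_GS − V_th = 4.1 − 1.4 = 2.7 V.
Since V_DS = 1.13 V < V_ov = 2.7 V, the device is in the triode region.
I_D = k_n [V_ov · V_DS − ½ V_DS²] = 4.6 × [2.7 × 1.13 − 0.5 × 1.13²] = 11.1 mA.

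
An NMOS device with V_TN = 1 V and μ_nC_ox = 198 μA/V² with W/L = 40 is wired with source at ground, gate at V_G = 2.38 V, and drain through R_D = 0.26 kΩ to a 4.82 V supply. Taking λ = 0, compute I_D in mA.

I_D = 7.54 mA

V_GS = V_G = 2.38 V, so V_ov = 2.38 − 1 = 1.38 V.
k_n = μ_nC_ox · (W/L) = 7.92 mA/V².
Assume saturation: I_D = ½ k_n V_ov² = 0.5 × 7.92 × 1.38² = 7.54 mA, giving V_DS = V_DD − I_D R_D = 4.82 − 7.54 × 0.26 = 2.86 V.
V_DS = 2.86 V ≥ V_ov = 1.38 V, confirming saturation.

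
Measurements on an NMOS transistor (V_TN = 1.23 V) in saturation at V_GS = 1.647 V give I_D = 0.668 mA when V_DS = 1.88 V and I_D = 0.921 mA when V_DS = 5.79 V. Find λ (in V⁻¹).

With V_GS fixed, I_D ∝ (1 + λ V_DS) in saturation, so I_D2/I_D1 = (1 + λ V_DS2)/(1 + λ V_DS1).
0.921/0.668 = 1.379 = (1 + 5.79 λ)/(1 + 1.88 λ).
Solving: λ (I_D1 V_DS2 − I_D2 V_DS1) = I_D2 − I_D1, so λ = (0.921 − 0.668) / (0.668 × 5.79 − 0.921 × 1.88) = 0.253 / 2.14 = 0.118 V⁻¹.

λ = 0.118 V⁻¹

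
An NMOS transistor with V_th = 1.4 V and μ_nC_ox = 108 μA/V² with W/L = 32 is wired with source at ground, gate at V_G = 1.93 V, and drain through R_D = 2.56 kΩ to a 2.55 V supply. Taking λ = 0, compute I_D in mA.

V_GS = V_G = 1.93 V, so V_ov = 1.93 − 1.4 = 0.53 V.
k_n = μ_nC_ox · (W/L) = 3.456 mA/V².
Assume saturation: I_D = ½ k_n V_ov² = 0.5 × 3.456 × 0.53² = 0.485 mA, giving V_DS = V_DD − I_D R_D = 2.55 − 0.485 × 2.56 = 1.31 V.
V_DS = 1.31 V ≥ V_ov = 0.53 V, confirming saturation.

I_D = 0.485 mA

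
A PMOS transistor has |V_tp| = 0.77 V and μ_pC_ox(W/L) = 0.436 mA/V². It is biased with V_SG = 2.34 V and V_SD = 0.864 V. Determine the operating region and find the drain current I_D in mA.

Triode; I_D = 0.429 mA

V_ov = V_SG − |V_tp| = 2.34 − 0.77 = 1.57 V.
Since V_SD = 0.864 V < V_ov = 1.57 V, the device is in the triode region.
I_D = k_p [V_ov · V_SD − ½ V_SD²] = 0.436 × [1.57 × 0.864 − 0.5 × 0.864²] = 0.429 mA.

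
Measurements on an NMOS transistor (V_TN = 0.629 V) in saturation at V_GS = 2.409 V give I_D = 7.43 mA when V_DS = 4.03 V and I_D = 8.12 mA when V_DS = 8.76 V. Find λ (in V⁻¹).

λ = 0.0213 V⁻¹

With V_GS fixed, I_D ∝ (1 + λ V_DS) in saturation, so I_D2/I_D1 = (1 + λ V_DS2)/(1 + λ V_DS1).
8.12/7.43 = 1.093 = (1 + 8.76 λ)/(1 + 4.03 λ).
Solving: λ (I_D1 V_DS2 − I_D2 V_DS1) = I_D2 − I_D1, so λ = (8.12 − 7.43) / (7.43 × 8.76 − 8.12 × 4.03) = 0.69 / 32.4 = 0.0213 V⁻¹.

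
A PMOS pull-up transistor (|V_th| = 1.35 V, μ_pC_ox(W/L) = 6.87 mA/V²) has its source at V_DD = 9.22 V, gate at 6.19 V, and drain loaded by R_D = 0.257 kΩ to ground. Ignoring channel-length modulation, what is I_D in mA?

V_SG = V_DD − V_G = 9.22 − 6.19 = 3.03 V, so V_ov = 3.03 − 1.35 = 1.68 V.
Assume saturation: I_D = ½ k_p V_ov² = 0.5 × 6.87 × 1.68² = 9.69 mA, giving V_SD = V_DD − I_D R_D = 9.22 − 9.69 × 0.257 = 6.73 V.
V_SD = 6.73 V ≥ V_ov = 1.68 V, confirming saturation.

I_D = 9.69 mA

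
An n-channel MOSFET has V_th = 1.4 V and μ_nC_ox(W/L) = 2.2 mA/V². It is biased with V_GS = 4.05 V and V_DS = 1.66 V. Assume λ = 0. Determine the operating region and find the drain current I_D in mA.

Triode; I_D = 6.65 mA

V_ov = V_GS − V_th = 4.05 − 1.4 = 2.65 V.
Since V_DS = 1.66 V < V_ov = 2.65 V, the device is in the triode region.
I_D = k_n [V_ov · V_DS − ½ V_DS²] = 2.2 × [2.65 × 1.66 − 0.5 × 1.66²] = 6.65 mA.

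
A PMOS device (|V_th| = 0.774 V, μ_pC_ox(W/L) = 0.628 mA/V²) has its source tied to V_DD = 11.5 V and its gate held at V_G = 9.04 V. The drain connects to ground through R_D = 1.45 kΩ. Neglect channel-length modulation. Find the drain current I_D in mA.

V_SG = V_DD − V_G = 11.5 − 9.04 = 2.46 V, so V_ov = 2.46 − 0.774 = 1.69 V.
Assume saturation: I_D = ½ k_p V_ov² = 0.5 × 0.628 × 1.69² = 0.893 mA, giving V_SD = V_DD − I_D R_D = 11.5 − 0.893 × 1.45 = 10.2 V.
V_SD = 10.2 V ≥ V_ov = 1.69 V, confirming saturation.

I_D = 0.893 mA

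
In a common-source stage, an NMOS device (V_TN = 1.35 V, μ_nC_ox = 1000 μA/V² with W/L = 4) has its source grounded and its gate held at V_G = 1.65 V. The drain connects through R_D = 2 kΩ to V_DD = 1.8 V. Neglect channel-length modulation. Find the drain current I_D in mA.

I_D = 0.180 mA

V_GS = V_G = 1.65 V, so V_ov = 1.65 − 1.35 = 0.3 V.
k_n = μ_nC_ox · (W/L) = 4 mA/V².
Assume saturation: I_D = ½ k_n V_ov² = 0.5 × 4 × 0.3² = 0.18 mA, giving V_DS = V_DD − I_D R_D = 1.8 − 0.18 × 2 = 1.44 V.
V_DS = 1.44 V ≥ V_ov = 0.3 V, confirming saturation.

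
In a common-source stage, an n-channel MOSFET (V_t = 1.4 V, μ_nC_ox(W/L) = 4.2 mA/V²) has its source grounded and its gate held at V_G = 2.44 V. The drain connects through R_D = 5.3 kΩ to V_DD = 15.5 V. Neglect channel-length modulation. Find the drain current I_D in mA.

I_D = 2.27 mA

V_GS = V_G = 2.44 V, so V_ov = 2.44 − 1.4 = 1.04 V.
Assume saturation: I_D = ½ k_n V_ov² = 0.5 × 4.2 × 1.04² = 2.27 mA, giving V_DS = V_DD − I_D R_D = 15.5 − 2.27 × 5.3 = 3.46 V.
V_DS = 3.46 V ≥ V_ov = 1.04 V, confirming saturation.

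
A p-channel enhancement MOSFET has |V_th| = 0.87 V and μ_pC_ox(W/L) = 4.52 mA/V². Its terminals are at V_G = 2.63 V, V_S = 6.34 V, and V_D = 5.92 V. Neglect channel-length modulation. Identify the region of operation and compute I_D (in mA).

V_SG = V_S − V_G = 6.34 − 2.63 = 3.71 V; V_SD = V_S − V_D = 6.34 − 5.92 = 0.42 V.
V_ov = V_SG − |V_th| = 3.71 − 0.87 = 2.84 V.
Since V_SD = 0.42 V < V_ov = 2.84 V, the device is in the triode region.
I_D = k_p [V_ov · V_SD − ½ V_SD²] = 4.52 × [2.84 × 0.42 − 0.5 × 0.42²] = 4.99 mA.

Triode; I_D = 4.99 mA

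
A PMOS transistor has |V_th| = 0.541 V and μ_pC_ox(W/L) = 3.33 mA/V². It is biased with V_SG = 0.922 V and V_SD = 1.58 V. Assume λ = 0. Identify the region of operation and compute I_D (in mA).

V_ov = V_SG − |V_th| = 0.922 − 0.541 = 0.381 V.
Since V_SD = 1.58 V ≥ V_ov = 0.381 V, the device is in saturation.
I_D = ½ k_p V_ov² = 0.5 × 3.33 × 0.381² = 0.242 mA.

Saturation; I_D = 0.242 mA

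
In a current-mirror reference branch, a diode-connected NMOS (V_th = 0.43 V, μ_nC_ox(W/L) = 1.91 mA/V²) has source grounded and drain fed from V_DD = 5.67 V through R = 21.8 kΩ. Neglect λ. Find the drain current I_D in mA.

With gate tied to drain, V_GS = V_DS ≥ V_GS − V_th, so the device is in saturation.
KCL at the drain: ½ k_n (V_GS − V_th)² = (V_DD − V_GS)/R.
Let x = V_GS − 0.43. Then 20.8 x² + x − 5.24 = 0, giving x = 0.478 V (positive root), so V_GS = 0.908 V.
I_D = (V_DD − V_GS)/R = (5.67 − 0.908) / 21.8 = 0.218 mA.

I_D = 0.218 mA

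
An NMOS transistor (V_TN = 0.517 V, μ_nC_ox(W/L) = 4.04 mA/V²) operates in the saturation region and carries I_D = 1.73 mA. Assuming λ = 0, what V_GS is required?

In saturation I_D = ½ k_n (V_GS − V_TN)², so V_GS − V_TN = √(2 I_D / k_n) = √(2 × 1.73 / 4.04) = 0.925 V.
V_GS = 0.517 + 0.925 = 1.44 V.

V_GS = 1.44 V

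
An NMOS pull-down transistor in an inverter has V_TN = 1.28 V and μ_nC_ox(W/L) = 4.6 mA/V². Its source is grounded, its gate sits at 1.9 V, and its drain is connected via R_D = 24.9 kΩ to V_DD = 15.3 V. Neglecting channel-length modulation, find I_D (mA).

I_D = 0.604 mA

V_GS = V_G = 1.9 V, so V_ov = 1.9 − 1.28 = 0.62 V.
Assume saturation: I_D = ½ k_n V_ov² = 0.5 × 4.6 × 0.62² = 0.884 mA, giving V_DS = V_DD − I_D R_D = 15.3 − 0.884 × 24.9 = -6.71 V.
But -6.71 V < V_ov = 0.62 V, so the device is actually in triode.
In triode I_D = k_n[V_ov V_DS − ½ V_DS²] and I_D = (V_DD − V_DS)/R_D. Equating: 57.3 V_DS² − 72.01 V_DS + 15.3 = 0, giving V_DS = 0.271 V (the root below V_ov).
I_D = (15.3 − 0.271) / 24.9 = 0.604 mA.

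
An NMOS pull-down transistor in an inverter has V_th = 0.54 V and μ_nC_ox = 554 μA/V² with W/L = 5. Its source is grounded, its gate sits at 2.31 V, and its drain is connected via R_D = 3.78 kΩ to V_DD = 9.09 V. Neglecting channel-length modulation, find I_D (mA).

V_GS = V_G = 2.31 V, so V_ov = 2.31 − 0.54 = 1.77 V.
k_n = μ_nC_ox · (W/L) = 2.77 mA/V².
Assume saturation: I_D = ½ k_n V_ov² = 0.5 × 2.77 × 1.77² = 4.34 mA, giving V_DS = V_DD − I_D R_D = 9.09 − 4.34 × 3.78 = -7.31 V.
But -7.31 V < V_ov = 1.77 V, so the device is actually in triode.
In triode I_D = k_n[V_ov V_DS − ½ V_DS²] and I_D = (V_DD − V_DS)/R_D. Equating: 5.24 V_DS² − 19.53 V_DS + 9.09 = 0, giving V_DS = 0.545 V (the root below V_ov).
I_D = (9.09 − 0.545) / 3.78 = 2.26 mA.

I_D = 2.26 mA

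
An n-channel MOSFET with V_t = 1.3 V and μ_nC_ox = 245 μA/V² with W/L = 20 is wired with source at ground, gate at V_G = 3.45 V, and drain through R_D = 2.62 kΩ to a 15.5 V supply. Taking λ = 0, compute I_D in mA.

I_D = 5.68 mA

V_GS = V_G = 3.45 V, so V_ov = 3.45 − 1.3 = 2.15 V.
k_n = μ_nC_ox · (W/L) = 4.9 mA/V².
Assume saturation: I_D = ½ k_n V_ov² = 0.5 × 4.9 × 2.15² = 11.3 mA, giving V_DS = V_DD − I_D R_D = 15.5 − 11.3 × 2.62 = -14.2 V.
But -14.2 V < V_ov = 2.15 V, so the device is actually in triode.
In triode I_D = k_n[V_ov V_DS − ½ V_DS²] and I_D = (V_DD − V_DS)/R_D. Equating: 6.42 V_DS² − 28.6 V_DS + 15.5 = 0, giving V_DS = 0.631 V (the root below V_ov).
I_D = (15.5 − 0.631) / 2.62 = 5.68 mA.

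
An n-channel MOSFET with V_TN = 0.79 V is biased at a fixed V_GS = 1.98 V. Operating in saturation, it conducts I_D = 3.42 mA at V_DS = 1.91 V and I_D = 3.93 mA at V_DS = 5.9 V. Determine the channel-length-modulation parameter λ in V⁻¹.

With V_GS fixed, I_D ∝ (1 + λ V_DS) in saturation, so I_D2/I_D1 = (1 + λ V_DS2)/(1 + λ V_DS1).
3.93/3.42 = 1.149 = (1 + 5.9 λ)/(1 + 1.91 λ).
Solving: λ (I_D1 V_DS2 − I_D2 V_DS1) = I_D2 − I_D1, so λ = (3.93 − 3.42) / (3.42 × 5.9 − 3.93 × 1.91) = 0.51 / 12.7 = 0.0402 V⁻¹.

λ = 0.0402 V⁻¹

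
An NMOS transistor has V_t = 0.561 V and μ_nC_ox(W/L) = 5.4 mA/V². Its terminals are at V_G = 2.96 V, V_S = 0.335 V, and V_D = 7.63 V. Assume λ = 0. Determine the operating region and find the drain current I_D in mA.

Saturation; I_D = 11.5 mA

V_GS = V_G − V_S = 2.96 − 0.335 = 2.62 V; V_DS = V_D − V_S = 7.63 − 0.335 = 7.29 V.
V_ov = V_GS − V_t = 2.62 − 0.561 = 2.06 V.
Since V_DS = 7.29 V ≥ V_ov = 2.06 V, the device is in saturation.
I_D = ½ k_n V_ov² = 0.5 × 5.4 × 2.06² = 11.5 mA.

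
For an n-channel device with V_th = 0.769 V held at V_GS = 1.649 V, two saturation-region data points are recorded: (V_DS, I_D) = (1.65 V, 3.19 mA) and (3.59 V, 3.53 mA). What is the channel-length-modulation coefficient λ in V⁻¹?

λ = 0.0604 V⁻¹

With V_GS fixed, I_D ∝ (1 + λ V_DS) in saturation, so I_D2/I_D1 = (1 + λ V_DS2)/(1 + λ V_DS1).
3.53/3.19 = 1.107 = (1 + 3.59 λ)/(1 + 1.65 λ).
Solving: λ (I_D1 V_DS2 − I_D2 V_DS1) = I_D2 − I_D1, so λ = (3.53 − 3.19) / (3.19 × 3.59 − 3.53 × 1.65) = 0.34 / 5.63 = 0.0604 V⁻¹.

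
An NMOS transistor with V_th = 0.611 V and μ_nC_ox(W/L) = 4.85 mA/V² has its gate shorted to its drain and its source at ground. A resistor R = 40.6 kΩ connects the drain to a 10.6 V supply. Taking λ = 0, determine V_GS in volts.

V_GS = 0.924 V

With gate tied to drain, V_GS = V_DS ≥ V_GS − V_th, so the device is in saturation.
KCL at the drain: ½ k_n (V_GS − V_th)² = (V_DD − V_GS)/R.
Let x = V_GS − 0.611. Then 98.5 x² + x − 9.989 = 0, giving x = 0.313 V (positive root), so V_GS = 0.924 V.
I_D = (V_DD − V_GS)/R = (10.6 − 0.924) / 40.6 = 0.238 mA.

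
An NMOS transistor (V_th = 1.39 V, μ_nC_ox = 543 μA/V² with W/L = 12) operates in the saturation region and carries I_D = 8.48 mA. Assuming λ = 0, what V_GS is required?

k_n = μ_nC_ox · (W/L) = 6.516 mA/V².
In saturation I_D = ½ k_n (V_GS − V_th)², so V_GS − V_th = √(2 I_D / k_n) = √(2 × 8.48 / 6.516) = 1.61 V.
V_GS = 1.39 + 1.61 = 3 V.

V_GS = 3.00 V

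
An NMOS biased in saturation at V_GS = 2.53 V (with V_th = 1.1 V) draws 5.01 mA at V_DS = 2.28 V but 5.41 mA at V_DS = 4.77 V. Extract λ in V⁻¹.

λ = 0.0346 V⁻¹

With V_GS fixed, I_D ∝ (1 + λ V_DS) in saturation, so I_D2/I_D1 = (1 + λ V_DS2)/(1 + λ V_DS1).
5.41/5.01 = 1.08 = (1 + 4.77 λ)/(1 + 2.28 λ).
Solving: λ (I_D1 V_DS2 − I_D2 V_DS1) = I_D2 − I_D1, so λ = (5.41 − 5.01) / (5.01 × 4.77 − 5.41 × 2.28) = 0.4 / 11.6 = 0.0346 V⁻¹.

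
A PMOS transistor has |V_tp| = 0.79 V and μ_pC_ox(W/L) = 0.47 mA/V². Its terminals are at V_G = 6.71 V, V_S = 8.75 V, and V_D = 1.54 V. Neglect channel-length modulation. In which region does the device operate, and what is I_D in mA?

V_SG = V_S − V_G = 8.75 − 6.71 = 2.04 V; V_SD = V_S − V_D = 8.75 − 1.54 = 7.21 V.
V_ov = V_SG − |V_tp| = 2.04 − 0.79 = 1.25 V.
Since V_SD = 7.21 V ≥ V_ov = 1.25 V, the device is in saturation.
I_D = ½ k_p V_ov² = 0.5 × 0.47 × 1.25² = 0.367 mA.

Saturation; I_D = 0.367 mA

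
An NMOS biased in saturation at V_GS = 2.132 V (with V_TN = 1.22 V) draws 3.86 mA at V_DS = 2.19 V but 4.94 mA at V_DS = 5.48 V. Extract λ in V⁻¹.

With V_GS fixed, I_D ∝ (1 + λ V_DS) in saturation, so I_D2/I_D1 = (1 + λ V_DS2)/(1 + λ V_DS1).
4.94/3.86 = 1.28 = (1 + 5.48 λ)/(1 + 2.19 λ).
Solving: λ (I_D1 V_DS2 − I_D2 V_DS1) = I_D2 − I_D1, so λ = (4.94 − 3.86) / (3.86 × 5.48 − 4.94 × 2.19) = 1.08 / 10.3 = 0.105 V⁻¹.

λ = 0.105 V⁻¹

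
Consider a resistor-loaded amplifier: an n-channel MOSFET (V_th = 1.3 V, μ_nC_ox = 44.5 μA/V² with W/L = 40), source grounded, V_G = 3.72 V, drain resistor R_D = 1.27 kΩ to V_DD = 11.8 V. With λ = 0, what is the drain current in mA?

I_D = 5.21 mA

V_GS = V_G = 3.72 V, so V_ov = 3.72 − 1.3 = 2.42 V.
k_n = μ_nC_ox · (W/L) = 1.78 mA/V².
Assume saturation: I_D = ½ k_n V_ov² = 0.5 × 1.78 × 2.42² = 5.21 mA, giving V_DS = V_DD − I_D R_D = 11.8 − 5.21 × 1.27 = 5.18 V.
V_DS = 5.18 V ≥ V_ov = 2.42 V, confirming saturation.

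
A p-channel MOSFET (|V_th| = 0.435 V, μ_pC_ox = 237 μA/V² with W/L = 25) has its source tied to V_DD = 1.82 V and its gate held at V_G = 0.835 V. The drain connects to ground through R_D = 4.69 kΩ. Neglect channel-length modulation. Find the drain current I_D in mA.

V_SG = V_DD − V_G = 1.82 − 0.835 = 0.985 V, so V_ov = 0.985 − 0.435 = 0.55 V.
k_p = μ_pC_ox · (W/L) = 5.925 mA/V².
Assume saturation: I_D = ½ k_p V_ov² = 0.5 × 5.925 × 0.55² = 0.896 mA, giving V_SD = V_DD − I_D R_D = 1.82 − 0.896 × 4.69 = -2.38 V.
But -2.38 V < V_ov = 0.55 V, so the device is actually in triode.
In triode I_D = k_p[V_ov V_SD − ½ V_SD²] and I_D = (V_DD − V_SD)/R_D. Equating: 13.9 V_SD² − 16.28 V_SD + 1.82 = 0, giving V_SD = 0.125 V (the root below V_ov).
I_D = (1.82 − 0.125) / 4.69 = 0.361 mA.

I_D = 0.361 mA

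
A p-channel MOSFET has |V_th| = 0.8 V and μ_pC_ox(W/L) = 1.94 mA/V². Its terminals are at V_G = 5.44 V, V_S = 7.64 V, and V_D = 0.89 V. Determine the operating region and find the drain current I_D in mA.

Saturation; I_D = 1.90 mA

V_SG = V_S − V_G = 7.64 − 5.44 = 2.2 V; V_SD = V_S − V_D = 7.64 − 0.89 = 6.75 V.
V_ov = V_SG − |V_th| = 2.2 − 0.8 = 1.4 V.
Since V_SD = 6.75 V ≥ V_ov = 1.4 V, the device is in saturation.
I_D = ½ k_p V_ov² = 0.5 × 1.94 × 1.4² = 1.9 mA.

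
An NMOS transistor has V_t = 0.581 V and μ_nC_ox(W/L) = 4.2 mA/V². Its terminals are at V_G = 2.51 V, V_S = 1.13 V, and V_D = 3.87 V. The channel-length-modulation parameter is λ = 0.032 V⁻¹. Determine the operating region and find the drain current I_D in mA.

V_GS = V_G − V_S = 2.51 − 1.13 = 1.38 V; V_DS = V_D − V_S = 3.87 − 1.13 = 2.74 V.
V_ov = V_GS − V_t = 1.38 − 0.581 = 0.799 V.
Since V_DS = 2.74 V ≥ V_ov = 0.799 V, the device is in saturation.
I_D = ½ k_n V_ov² (1 + λ V_DS) = 0.5 × 4.2 × 0.799² × (1 + 0.032 × 2.74) = 1.46 mA.

Saturation; I_D = 1.46 mA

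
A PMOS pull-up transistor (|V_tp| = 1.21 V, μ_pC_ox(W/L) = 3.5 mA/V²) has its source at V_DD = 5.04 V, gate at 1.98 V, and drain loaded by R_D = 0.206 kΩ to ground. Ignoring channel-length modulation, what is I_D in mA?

I_D = 5.99 mA

V_SG = V_DD − V_G = 5.04 − 1.98 = 3.06 V, so V_ov = 3.06 − 1.21 = 1.85 V.
Assume saturation: I_D = ½ k_p V_ov² = 0.5 × 3.5 × 1.85² = 5.99 mA, giving V_SD = V_DD − I_D R_D = 5.04 − 5.99 × 0.206 = 3.81 V.
V_SD = 3.81 V ≥ V_ov = 1.85 V, confirming saturation.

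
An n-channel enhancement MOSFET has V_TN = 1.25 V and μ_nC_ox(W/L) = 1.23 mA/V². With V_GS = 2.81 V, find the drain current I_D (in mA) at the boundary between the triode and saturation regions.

At the boundary V_DS = V_ov = V_GS − V_TN = 2.81 − 1.25 = 1.56 V.
I_D = ½ k_n V_ov² = 0.5 × 1.23 × 1.56² = 1.5 mA.

I_D = 1.50 mA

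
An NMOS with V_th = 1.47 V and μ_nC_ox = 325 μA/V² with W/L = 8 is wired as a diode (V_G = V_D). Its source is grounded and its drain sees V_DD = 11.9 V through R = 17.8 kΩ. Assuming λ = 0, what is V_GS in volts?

V_GS = 2.12 V

With gate tied to drain, V_GS = V_DS ≥ V_GS − V_th, so the device is in saturation.
k_n = μ_nC_ox · (W/L) = 2.6 mA/V².
KCL at the drain: ½ k_n (V_GS − V_th)² = (V_DD − V_GS)/R.
Let x = V_GS − 1.47. Then 23.1 x² + x − 10.43 = 0, giving x = 0.65 V (positive root), so V_GS = 2.12 V.
I_D = (V_DD − V_GS)/R = (11.9 − 2.12) / 17.8 = 0.549 mA.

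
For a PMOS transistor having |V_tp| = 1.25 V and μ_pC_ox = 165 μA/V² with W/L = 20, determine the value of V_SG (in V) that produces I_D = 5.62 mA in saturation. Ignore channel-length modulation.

k_p = μ_pC_ox · (W/L) = 3.3 mA/V².
In saturation I_D = ½ k_p (V_SG − |V_tp|)², so V_SG − |V_tp| = √(2 I_D / k_p) = √(2 × 5.62 / 3.3) = 1.85 V.
V_SG = 1.25 + 1.85 = 3.1 V.

V_SG = 3.10 V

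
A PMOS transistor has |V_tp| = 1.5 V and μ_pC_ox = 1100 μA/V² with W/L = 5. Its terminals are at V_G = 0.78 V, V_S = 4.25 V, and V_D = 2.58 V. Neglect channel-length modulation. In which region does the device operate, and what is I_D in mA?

V_SG = V_S − V_G = 4.25 − 0.78 = 3.47 V; V_SD = V_S − V_D = 4.25 − 2.58 = 1.67 V.
k_p = μ_pC_ox · (W/L) = 5.5 mA/V².
V_ov = V_SG − |V_tp| = 3.47 − 1.5 = 1.97 V.
Since V_SD = 1.67 V < V_ov = 1.97 V, the device is in the triode region.
I_D = k_p [V_ov · V_SD − ½ V_SD²] = 5.5 × [1.97 × 1.67 − 0.5 × 1.67²] = 10.4 mA.

Triode; I_D = 10.4 mA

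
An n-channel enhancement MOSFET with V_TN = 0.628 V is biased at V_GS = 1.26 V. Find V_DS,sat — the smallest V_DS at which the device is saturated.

V_DS,sat = 0.632 V

The boundary between triode and saturation is V_DS = V_GS − V_TN = V_ov.
V_ov = 1.26 − 0.628 = 0.632 V.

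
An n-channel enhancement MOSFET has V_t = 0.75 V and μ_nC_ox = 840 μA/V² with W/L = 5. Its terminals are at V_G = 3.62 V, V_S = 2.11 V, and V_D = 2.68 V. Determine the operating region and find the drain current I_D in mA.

Triode; I_D = 1.14 mA

V_GS = V_G − V_S = 3.62 − 2.11 = 1.51 V; V_DS = V_D − V_S = 2.68 − 2.11 = 0.57 V.
k_n = μ_nC_ox · (W/L) = 4.2 mA/V².
V_ov = V_GS − V_t = 1.51 − 0.75 = 0.76 V.
Since V_DS = 0.57 V < V_ov = 0.76 V, the device is in the triode region.
I_D = k_n [V_ov · V_DS − ½ V_DS²] = 4.2 × [0.76 × 0.57 − 0.5 × 0.57²] = 1.14 mA.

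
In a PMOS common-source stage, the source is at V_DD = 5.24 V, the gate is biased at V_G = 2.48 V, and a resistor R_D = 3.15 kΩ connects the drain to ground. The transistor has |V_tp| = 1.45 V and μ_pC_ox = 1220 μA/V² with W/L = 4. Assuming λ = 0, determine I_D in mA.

V_SG = V_DD − V_G = 5.24 − 2.48 = 2.76 V, so V_ov = 2.76 − 1.45 = 1.31 V.
k_p = μ_pC_ox · (W/L) = 4.88 mA/V².
Assume saturation: I_D = ½ k_p V_ov² = 0.5 × 4.88 × 1.31² = 4.19 mA, giving V_SD = V_DD − I_D R_D = 5.24 − 4.19 × 3.15 = -7.95 V.
But -7.95 V < V_ov = 1.31 V, so the device is actually in triode.
In triode I_D = k_p[V_ov V_SD − ½ V_SD²] and I_D = (V_DD − V_SD)/R_D. Equating: 7.69 V_SD² − 21.14 V_SD + 5.24 = 0, giving V_SD = 0.276 V (the root below V_ov).
I_D = (5.24 − 0.276) / 3.15 = 1.58 mA.

I_D = 1.58 mA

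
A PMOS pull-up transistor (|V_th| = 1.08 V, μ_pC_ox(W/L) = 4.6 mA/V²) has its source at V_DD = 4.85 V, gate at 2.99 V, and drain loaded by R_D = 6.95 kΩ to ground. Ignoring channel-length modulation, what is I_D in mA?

I_D = 0.667 mA

V_SG = V_DD − V_G = 4.85 − 2.99 = 1.86 V, so V_ov = 1.86 − 1.08 = 0.78 V.
Assume saturation: I_D = ½ k_p V_ov² = 0.5 × 4.6 × 0.78² = 1.4 mA, giving V_SD = V_DD − I_D R_D = 4.85 − 1.4 × 6.95 = -4.88 V.
But -4.88 V < V_ov = 0.78 V, so the device is actually in triode.
In triode I_D = k_p[V_ov V_SD − ½ V_SD²] and I_D = (V_DD − V_SD)/R_D. Equating: 16 V_SD² − 25.94 V_SD + 4.85 = 0, giving V_SD = 0.216 V (the root below V_ov).
I_D = (4.85 − 0.216) / 6.95 = 0.667 mA.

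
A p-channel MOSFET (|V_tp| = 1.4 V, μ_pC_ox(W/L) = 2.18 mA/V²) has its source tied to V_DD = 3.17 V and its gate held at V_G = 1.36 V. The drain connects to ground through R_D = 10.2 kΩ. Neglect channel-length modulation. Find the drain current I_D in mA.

I_D = 0.183 mA

V_SG = V_DD − V_G = 3.17 − 1.36 = 1.81 V, so V_ov = 1.81 − 1.4 = 0.41 V.
Assume saturation: I_D = ½ k_p V_ov² = 0.5 × 2.18 × 0.41² = 0.183 mA, giving V_SD = V_DD − I_D R_D = 3.17 − 0.183 × 10.2 = 1.3 V.
V_SD = 1.3 V ≥ V_ov = 0.41 V, confirming saturation.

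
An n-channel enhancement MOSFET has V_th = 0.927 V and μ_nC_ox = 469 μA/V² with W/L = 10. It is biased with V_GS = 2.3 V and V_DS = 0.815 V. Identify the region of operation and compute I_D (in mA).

k_n = μ_nC_ox · (W/L) = 4.69 mA/V².
V_ov = V_GS − V_th = 2.3 − 0.927 = 1.37 V.
Since V_DS = 0.815 V < V_ov = 1.37 V, the device is in the triode region.
I_D = k_n [V_ov · V_DS − ½ V_DS²] = 4.69 × [1.37 × 0.815 − 0.5 × 0.815²] = 3.69 mA.

Triode; I_D = 3.69 mA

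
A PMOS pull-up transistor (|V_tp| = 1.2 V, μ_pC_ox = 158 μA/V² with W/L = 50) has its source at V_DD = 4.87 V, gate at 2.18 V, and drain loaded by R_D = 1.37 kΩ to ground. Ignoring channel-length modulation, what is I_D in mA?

I_D = 3.32 mA

V_SG = V_DD − V_G = 4.87 − 2.18 = 2.69 V, so V_ov = 2.69 − 1.2 = 1.49 V.
k_p = μ_pC_ox · (W/L) = 7.9 mA/V².
Assume saturation: I_D = ½ k_p V_ov² = 0.5 × 7.9 × 1.49² = 8.77 mA, giving V_SD = V_DD − I_D R_D = 4.87 − 8.77 × 1.37 = -7.14 V.
But -7.14 V < V_ov = 1.49 V, so the device is actually in triode.
In triode I_D = k_p[V_ov V_SD − ½ V_SD²] and I_D = (V_DD − V_SD)/R_D. Equating: 5.41 V_SD² − 17.13 V_SD + 4.87 = 0, giving V_SD = 0.316 V (the root below V_ov).
I_D = (4.87 − 0.316) / 1.37 = 3.32 mA.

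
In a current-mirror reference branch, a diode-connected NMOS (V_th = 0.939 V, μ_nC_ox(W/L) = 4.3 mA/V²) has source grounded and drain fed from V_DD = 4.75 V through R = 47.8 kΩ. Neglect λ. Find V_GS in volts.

V_GS = 1.13 V

With gate tied to drain, V_GS = V_DS ≥ V_GS − V_th, so the device is in saturation.
KCL at the drain: ½ k_n (V_GS − V_th)² = (V_DD − V_GS)/R.
Let x = V_GS − 0.939. Then 103 x² + x − 3.811 = 0, giving x = 0.188 V (positive root), so V_GS = 1.13 V.
I_D = (V_DD − V_GS)/R = (4.75 − 1.13) / 47.8 = 0.0758 mA.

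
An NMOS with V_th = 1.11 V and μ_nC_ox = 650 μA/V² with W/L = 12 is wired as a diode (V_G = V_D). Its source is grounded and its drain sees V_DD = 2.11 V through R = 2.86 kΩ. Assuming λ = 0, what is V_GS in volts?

V_GS = 1.37 V

With gate tied to drain, V_GS = V_DS ≥ V_GS − V_th, so the device is in saturation.
k_n = μ_nC_ox · (W/L) = 7.8 mA/V².
KCL at the drain: ½ k_n (V_GS − V_th)² = (V_DD − V_GS)/R.
Let x = V_GS − 1.11. Then 11.2 x² + x − 1 = 0, giving x = 0.258 V (positive root), so V_GS = 1.37 V.
I_D = (V_DD − V_GS)/R = (2.11 − 1.37) / 2.86 = 0.259 mA.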